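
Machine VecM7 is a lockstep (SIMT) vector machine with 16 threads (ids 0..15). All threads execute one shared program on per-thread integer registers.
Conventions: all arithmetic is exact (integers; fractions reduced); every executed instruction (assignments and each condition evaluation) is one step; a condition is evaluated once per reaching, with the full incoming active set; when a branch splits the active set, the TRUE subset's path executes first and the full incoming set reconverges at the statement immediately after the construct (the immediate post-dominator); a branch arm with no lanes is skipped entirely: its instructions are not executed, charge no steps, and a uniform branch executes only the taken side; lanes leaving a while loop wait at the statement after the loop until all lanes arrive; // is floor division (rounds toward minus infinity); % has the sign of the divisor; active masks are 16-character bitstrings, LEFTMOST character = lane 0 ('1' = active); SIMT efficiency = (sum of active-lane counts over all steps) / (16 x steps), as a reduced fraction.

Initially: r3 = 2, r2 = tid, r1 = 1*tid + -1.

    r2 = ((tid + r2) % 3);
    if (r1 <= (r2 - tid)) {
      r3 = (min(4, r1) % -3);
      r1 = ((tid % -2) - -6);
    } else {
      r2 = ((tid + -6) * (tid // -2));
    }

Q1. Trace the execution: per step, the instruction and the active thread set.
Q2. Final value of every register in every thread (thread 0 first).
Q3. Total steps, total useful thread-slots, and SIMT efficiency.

step 0: r2 <- ((tid + r2) % 3)       1111111111111111
step 1: eval (r1 <= (r2 - tid))      1111111111111111
step 2: r3 <- (min(4, r1) % -3)      1100000000000000
step 3: r1 <- ((tid % -2) - -6)      1100000000000000
step 4: r2 <- ((tid + -6) * (tid // -2)) 0011111111111111

Answer: 5 steps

r3: -1,0,2,2,2,2,2,2,2,2,2,2,2,2,2,2
r2: 0,2,4,6,4,3,0,-4,-8,-15,-20,-30,-36,-49,-56,-72
r1: 6,5,1,2,3,4,5,6,7,8,9,10,11,12,13,14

steps = 5; useful = 50; efficiency = 50/80 = 5/8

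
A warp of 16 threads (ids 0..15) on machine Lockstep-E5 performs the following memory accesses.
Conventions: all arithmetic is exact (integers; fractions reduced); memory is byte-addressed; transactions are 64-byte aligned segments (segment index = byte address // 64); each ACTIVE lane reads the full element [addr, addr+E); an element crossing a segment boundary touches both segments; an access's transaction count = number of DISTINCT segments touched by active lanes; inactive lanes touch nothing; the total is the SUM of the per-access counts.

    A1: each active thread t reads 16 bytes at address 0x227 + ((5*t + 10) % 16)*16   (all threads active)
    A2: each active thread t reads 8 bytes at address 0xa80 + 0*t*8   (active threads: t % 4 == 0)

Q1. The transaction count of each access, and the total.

A1: 5 transactions
A2: 1 transaction

Answer: 5,1; total 6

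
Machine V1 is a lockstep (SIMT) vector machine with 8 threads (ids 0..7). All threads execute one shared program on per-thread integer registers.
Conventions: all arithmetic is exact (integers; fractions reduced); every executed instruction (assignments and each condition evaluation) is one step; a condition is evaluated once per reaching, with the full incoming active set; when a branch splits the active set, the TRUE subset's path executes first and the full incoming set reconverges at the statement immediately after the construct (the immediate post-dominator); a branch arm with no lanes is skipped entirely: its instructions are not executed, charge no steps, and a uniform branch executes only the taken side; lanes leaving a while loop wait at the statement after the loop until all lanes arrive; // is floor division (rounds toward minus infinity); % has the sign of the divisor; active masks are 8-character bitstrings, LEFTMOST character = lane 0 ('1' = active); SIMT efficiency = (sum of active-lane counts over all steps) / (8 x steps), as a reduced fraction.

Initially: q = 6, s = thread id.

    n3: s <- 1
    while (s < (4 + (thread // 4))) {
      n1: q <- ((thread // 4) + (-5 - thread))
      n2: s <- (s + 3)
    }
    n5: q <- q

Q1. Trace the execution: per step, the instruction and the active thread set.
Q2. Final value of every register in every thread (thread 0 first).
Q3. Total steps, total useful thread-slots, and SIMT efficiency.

step 0: s <- 1                       11111111
step 1: eval (s < (4 + (thread // 4))) 11111111
step 2: q <- ((thread // 4) + (-5 - thread)) 11111111
step 3: s <- (s + 3)                 11111111
step 4: eval (s < (4 + (thread // 4))) 11111111
step 5: q <- ((thread // 4) + (-5 - thread)) 00001111
step 6: s <- (s + 3)                 00001111
step 7: eval (s < (4 + (thread // 4))) 00001111
step 8: q <- q                       11111111

Answer: 9 steps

q: -5,-6,-7,-8,-8,-9,-10,-11
s: 4,4,4,4,7,7,7,7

steps = 9; useful = 60; efficiency = 60/72 = 5/6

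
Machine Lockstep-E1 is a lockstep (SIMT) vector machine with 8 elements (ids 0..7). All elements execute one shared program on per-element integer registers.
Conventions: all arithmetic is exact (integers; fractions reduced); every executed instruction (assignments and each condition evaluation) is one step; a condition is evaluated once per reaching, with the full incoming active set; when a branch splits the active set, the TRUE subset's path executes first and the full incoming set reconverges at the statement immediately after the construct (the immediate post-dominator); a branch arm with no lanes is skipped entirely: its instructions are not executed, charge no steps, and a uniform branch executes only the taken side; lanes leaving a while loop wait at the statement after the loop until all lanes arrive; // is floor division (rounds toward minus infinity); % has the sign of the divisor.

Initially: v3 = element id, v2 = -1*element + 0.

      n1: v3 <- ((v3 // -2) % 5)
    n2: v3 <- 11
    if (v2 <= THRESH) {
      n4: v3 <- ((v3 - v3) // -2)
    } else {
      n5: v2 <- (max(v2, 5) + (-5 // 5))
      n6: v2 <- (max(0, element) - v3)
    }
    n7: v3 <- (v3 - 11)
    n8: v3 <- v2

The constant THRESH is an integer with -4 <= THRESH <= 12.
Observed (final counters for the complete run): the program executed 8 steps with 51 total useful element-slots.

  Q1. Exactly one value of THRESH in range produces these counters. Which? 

Answer: THRESH = -3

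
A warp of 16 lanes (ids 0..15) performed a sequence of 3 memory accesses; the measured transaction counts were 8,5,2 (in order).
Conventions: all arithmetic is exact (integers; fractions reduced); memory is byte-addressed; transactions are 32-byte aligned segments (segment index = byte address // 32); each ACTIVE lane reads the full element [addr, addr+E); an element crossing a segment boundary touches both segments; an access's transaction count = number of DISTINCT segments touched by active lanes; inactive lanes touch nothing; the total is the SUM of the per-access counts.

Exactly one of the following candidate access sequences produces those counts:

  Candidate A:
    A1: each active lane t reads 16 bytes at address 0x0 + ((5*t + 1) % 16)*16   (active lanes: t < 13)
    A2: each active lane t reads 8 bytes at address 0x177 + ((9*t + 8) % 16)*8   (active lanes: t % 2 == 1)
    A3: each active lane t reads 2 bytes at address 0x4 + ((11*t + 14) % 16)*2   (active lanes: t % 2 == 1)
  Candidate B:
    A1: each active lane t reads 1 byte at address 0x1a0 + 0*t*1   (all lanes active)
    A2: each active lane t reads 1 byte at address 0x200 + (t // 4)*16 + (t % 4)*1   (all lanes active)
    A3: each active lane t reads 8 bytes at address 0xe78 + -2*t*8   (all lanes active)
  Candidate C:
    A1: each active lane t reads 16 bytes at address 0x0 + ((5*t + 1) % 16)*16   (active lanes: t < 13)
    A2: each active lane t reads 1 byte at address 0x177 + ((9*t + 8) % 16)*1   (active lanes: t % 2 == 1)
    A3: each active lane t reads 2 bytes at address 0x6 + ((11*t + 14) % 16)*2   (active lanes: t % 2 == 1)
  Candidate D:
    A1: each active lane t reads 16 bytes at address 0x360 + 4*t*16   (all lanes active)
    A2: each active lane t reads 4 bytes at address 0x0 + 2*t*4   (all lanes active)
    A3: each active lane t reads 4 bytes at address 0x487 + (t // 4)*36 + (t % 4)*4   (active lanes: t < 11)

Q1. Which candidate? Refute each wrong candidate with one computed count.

B: A1 gives 1 transaction, not 8
C: A2 gives 2 transactions, not 5
D: A1 gives 16 transactions, not 8
A: all counts match (8,5,2)

Answer: A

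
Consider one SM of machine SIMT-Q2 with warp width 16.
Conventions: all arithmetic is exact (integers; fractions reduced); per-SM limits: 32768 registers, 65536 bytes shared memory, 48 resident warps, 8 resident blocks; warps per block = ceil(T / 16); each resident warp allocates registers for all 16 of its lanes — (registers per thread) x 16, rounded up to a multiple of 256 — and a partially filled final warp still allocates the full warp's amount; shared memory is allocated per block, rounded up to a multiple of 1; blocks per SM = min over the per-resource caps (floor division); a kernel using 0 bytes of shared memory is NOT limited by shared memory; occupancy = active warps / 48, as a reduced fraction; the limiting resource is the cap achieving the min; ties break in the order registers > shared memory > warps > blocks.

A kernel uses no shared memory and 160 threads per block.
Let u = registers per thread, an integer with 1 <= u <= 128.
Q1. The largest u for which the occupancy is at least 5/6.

Answer: u = 48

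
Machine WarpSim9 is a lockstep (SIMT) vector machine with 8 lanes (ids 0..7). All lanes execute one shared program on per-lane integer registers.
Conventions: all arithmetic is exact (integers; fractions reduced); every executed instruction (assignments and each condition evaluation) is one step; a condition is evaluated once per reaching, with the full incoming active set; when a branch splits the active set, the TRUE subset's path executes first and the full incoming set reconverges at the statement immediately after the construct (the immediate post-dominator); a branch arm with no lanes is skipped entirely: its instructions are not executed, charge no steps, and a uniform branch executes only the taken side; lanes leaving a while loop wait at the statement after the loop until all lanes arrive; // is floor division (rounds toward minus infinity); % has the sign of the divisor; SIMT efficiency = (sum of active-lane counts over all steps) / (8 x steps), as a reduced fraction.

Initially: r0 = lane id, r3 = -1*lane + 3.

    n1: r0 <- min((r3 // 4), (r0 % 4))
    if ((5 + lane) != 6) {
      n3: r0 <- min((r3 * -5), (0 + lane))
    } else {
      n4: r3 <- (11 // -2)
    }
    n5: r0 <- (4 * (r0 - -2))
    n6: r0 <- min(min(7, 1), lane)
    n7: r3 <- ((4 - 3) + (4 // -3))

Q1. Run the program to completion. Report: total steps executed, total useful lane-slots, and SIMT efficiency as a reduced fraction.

Answer: 7 steps, 48 useful, 6/7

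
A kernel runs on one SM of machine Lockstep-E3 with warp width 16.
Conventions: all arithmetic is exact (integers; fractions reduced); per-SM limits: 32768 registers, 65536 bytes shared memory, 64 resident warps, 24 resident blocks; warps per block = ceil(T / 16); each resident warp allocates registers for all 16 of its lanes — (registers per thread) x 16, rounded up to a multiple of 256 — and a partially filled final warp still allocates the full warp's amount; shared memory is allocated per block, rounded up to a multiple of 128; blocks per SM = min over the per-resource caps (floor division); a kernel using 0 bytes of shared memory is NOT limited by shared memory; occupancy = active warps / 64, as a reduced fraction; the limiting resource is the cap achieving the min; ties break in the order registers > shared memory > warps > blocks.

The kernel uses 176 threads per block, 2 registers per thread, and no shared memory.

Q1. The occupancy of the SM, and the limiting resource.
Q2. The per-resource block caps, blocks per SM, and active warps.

Answer: occupancy 55/64, limited by warps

registers: 11 blocks
shared memory: no limit (kernel uses none)
warps: 5 blocks
blocks: 24 blocks

Answer: 5 blocks, 55 active warps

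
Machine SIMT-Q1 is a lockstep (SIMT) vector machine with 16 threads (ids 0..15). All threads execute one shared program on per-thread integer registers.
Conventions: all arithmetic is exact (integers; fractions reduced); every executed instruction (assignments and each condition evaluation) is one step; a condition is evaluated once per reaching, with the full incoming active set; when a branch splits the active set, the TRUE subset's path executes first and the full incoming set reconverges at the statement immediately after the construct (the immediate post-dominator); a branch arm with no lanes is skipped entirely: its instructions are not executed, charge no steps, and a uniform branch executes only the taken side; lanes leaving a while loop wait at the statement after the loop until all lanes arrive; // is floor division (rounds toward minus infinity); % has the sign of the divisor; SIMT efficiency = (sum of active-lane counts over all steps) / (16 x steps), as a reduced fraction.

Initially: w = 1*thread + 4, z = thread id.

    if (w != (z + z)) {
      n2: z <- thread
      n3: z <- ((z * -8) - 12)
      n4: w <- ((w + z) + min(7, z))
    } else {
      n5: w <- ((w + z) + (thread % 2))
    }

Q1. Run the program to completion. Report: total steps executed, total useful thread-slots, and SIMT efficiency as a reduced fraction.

Answer: 5 steps, 62 useful, 31/40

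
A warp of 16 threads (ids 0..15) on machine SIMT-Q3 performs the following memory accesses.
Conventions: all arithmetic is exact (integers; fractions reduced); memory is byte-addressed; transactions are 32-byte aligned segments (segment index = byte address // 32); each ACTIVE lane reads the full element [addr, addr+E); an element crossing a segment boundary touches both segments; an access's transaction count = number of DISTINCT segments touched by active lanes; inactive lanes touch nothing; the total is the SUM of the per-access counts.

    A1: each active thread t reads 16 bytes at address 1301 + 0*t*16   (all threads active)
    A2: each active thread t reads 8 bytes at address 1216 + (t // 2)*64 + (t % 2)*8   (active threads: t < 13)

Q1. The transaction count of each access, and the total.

A1: 2 transactions
A2: 7 transactions

Answer: 2,7; total 9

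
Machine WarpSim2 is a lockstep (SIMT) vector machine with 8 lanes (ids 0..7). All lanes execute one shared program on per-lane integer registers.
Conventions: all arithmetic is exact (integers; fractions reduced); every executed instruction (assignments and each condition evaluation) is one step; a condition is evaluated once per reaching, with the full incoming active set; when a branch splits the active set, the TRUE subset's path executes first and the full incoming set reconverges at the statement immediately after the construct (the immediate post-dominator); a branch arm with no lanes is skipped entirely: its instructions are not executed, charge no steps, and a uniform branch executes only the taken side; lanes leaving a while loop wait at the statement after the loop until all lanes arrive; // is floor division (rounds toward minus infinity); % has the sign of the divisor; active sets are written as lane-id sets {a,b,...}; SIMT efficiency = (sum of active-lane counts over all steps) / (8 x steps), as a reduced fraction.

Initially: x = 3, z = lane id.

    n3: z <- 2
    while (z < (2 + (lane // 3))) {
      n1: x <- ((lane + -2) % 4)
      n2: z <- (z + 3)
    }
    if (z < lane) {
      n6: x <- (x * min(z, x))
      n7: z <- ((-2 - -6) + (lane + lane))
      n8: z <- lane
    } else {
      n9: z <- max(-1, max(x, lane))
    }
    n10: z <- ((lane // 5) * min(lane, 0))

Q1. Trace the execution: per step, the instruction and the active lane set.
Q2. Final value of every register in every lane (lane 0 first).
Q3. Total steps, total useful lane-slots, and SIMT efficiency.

step 0: z <- 2                       {0,1,2,3,4,5,6,7}
step 1: eval (z < (2 + (lane // 3))) {0,1,2,3,4,5,6,7}
step 2: x <- ((lane + -2) % 4)       {3,4,5,6,7}
step 3: z <- (z + 3)                 {3,4,5,6,7}
step 4: eval (z < (2 + (lane // 3))) {3,4,5,6,7}
step 5: eval (z < lane)              {0,1,2,3,4,5,6,7}
step 6: x <- (x * min(z, x))         {6,7}
step 7: z <- ((-2 - -6) + (lane + lane)) {6,7}
step 8: z <- lane                    {6,7}
step 9: z <- max(-1, max(x, lane))   {0,1,2,3,4,5}
step 10: z <- ((lane // 5) * min(lane, 0)) {0,1,2,3,4,5,6,7}

Answer: 11 steps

x: 3,3,3,1,2,3,0,1
z: 0,0,0,0,0,0,0,0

steps = 11; useful = 59; efficiency = 59/88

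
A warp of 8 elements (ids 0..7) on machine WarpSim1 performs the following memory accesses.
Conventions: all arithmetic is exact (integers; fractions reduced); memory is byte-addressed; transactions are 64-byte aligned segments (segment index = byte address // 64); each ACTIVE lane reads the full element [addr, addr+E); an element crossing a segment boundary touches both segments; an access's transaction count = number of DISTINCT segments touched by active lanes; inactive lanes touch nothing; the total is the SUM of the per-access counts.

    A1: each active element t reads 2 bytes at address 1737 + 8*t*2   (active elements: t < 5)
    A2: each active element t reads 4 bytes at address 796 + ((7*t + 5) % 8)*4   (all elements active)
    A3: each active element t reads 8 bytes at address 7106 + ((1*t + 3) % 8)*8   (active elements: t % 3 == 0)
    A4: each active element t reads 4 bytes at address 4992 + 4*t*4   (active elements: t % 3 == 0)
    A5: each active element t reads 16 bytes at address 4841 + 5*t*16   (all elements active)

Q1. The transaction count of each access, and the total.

A1: 2 transactions
A2: 1 transaction
A3: 1 transaction
A4: 2 transactions
A5: 10 transactions

Answer: 2,1,1,2,10; total 16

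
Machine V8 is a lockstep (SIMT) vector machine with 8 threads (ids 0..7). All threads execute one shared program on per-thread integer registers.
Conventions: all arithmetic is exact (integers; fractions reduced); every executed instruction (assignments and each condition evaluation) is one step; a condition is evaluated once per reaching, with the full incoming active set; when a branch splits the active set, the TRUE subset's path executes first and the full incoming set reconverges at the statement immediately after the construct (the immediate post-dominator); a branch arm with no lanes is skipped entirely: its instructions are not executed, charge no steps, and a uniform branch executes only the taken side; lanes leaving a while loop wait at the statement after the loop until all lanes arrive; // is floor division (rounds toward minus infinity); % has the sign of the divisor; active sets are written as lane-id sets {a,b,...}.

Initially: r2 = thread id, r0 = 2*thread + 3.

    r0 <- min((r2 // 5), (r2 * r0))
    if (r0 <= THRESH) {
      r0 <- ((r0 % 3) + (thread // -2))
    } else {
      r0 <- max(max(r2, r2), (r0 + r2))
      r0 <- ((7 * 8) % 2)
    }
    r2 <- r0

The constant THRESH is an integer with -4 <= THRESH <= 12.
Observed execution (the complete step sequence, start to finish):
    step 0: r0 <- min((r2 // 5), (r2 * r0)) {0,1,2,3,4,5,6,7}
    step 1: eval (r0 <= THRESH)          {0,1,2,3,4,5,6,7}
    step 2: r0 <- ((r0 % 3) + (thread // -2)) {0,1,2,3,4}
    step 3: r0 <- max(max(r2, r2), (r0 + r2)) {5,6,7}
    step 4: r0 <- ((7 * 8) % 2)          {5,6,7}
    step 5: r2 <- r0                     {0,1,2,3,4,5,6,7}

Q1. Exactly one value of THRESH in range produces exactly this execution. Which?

Answer: THRESH = 0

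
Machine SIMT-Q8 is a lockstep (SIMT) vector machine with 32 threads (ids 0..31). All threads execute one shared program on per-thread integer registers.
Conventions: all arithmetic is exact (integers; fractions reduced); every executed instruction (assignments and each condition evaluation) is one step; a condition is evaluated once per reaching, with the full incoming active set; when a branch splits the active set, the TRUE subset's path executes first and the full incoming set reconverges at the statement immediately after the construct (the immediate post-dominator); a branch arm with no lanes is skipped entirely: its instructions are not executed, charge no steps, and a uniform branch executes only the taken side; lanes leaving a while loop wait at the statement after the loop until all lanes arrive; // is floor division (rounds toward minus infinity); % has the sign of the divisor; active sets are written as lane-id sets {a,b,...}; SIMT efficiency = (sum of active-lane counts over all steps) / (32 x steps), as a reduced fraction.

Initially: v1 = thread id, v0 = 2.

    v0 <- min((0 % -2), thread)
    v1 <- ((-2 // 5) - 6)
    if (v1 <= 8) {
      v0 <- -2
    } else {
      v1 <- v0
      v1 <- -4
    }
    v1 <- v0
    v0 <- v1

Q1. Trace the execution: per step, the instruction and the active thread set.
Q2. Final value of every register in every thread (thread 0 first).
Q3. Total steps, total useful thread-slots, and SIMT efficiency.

step 0: v0 <- min((0 % -2), thread)  {0,1,2,3,4,5,6,7,8,9,10,11,12,13,14,15,16,17,18,19,20,21,22,23,24,25,26,27,28,29,30,31}
step 1: v1 <- ((-2 // 5) - 6)        {0,1,2,3,4,5,6,7,8,9,10,11,12,13,14,15,16,17,18,19,20,21,22,23,24,25,26,27,28,29,30,31}
step 2: eval (v1 <= 8)               {0,1,2,3,4,5,6,7,8,9,10,11,12,13,14,15,16,17,18,19,20,21,22,23,24,25,26,27,28,29,30,31}
step 3: v0 <- -2                     {0,1,2,3,4,5,6,7,8,9,10,11,12,13,14,15,16,17,18,19,20,21,22,23,24,25,26,27,28,29,30,31}
step 4: v1 <- v0                     {0,1,2,3,4,5,6,7,8,9,10,11,12,13,14,15,16,17,18,19,20,21,22,23,24,25,26,27,28,29,30,31}
step 5: v0 <- v1                     {0,1,2,3,4,5,6,7,8,9,10,11,12,13,14,15,16,17,18,19,20,21,22,23,24,25,26,27,28,29,30,31}

Answer: 6 steps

v1: -2,-2,-2,-2,-2,-2,-2,-2,-2,-2,-2,-2,-2,-2,-2,-2,-2,-2,-2,-2,-2,-2,-2,-2,-2,-2,-2,-2,-2,-2,-2,-2
v0: -2,-2,-2,-2,-2,-2,-2,-2,-2,-2,-2,-2,-2,-2,-2,-2,-2,-2,-2,-2,-2,-2,-2,-2,-2,-2,-2,-2,-2,-2,-2,-2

steps = 6; useful = 192; efficiency = 192/192 = 1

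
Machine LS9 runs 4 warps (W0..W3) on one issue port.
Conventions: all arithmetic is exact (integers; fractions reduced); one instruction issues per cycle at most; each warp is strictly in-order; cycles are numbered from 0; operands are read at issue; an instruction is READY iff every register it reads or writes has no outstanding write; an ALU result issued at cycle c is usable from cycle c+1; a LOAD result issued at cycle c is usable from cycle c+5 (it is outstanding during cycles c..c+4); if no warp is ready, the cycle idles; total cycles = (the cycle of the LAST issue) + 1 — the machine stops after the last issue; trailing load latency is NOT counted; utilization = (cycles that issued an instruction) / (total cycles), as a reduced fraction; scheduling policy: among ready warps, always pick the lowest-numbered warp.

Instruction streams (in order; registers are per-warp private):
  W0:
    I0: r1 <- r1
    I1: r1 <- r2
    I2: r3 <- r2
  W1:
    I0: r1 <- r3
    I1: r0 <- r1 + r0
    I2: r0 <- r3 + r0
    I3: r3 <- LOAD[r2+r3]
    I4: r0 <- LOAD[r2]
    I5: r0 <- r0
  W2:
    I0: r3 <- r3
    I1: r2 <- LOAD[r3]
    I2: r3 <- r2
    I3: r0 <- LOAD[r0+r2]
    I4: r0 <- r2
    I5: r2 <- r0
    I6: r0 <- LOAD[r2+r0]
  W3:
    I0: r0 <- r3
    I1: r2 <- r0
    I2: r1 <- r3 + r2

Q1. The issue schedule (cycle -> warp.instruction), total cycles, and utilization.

cycle 0: W0.I0
cycle 1: W0.I1
cycle 2: W0.I2
cycle 3: W1.I0
cycle 4: W1.I1
cycle 5: W1.I2
cycle 6: W1.I3
cycle 7: W1.I4
cycle 8: W2.I0
cycle 9: W2.I1
cycle 10: W3.I0
cycle 11: W3.I1
cycle 12: W1.I5
cycle 13: W3.I2
cycle 14: W2.I2
cycle 15: W2.I3
cycle 16: idle
cycle 17: idle
cycle 18: idle
cycle 19: idle
cycle 20: W2.I4
cycle 21: W2.I5
cycle 22: W2.I6

Answer: 23 cycles, utilization 19/23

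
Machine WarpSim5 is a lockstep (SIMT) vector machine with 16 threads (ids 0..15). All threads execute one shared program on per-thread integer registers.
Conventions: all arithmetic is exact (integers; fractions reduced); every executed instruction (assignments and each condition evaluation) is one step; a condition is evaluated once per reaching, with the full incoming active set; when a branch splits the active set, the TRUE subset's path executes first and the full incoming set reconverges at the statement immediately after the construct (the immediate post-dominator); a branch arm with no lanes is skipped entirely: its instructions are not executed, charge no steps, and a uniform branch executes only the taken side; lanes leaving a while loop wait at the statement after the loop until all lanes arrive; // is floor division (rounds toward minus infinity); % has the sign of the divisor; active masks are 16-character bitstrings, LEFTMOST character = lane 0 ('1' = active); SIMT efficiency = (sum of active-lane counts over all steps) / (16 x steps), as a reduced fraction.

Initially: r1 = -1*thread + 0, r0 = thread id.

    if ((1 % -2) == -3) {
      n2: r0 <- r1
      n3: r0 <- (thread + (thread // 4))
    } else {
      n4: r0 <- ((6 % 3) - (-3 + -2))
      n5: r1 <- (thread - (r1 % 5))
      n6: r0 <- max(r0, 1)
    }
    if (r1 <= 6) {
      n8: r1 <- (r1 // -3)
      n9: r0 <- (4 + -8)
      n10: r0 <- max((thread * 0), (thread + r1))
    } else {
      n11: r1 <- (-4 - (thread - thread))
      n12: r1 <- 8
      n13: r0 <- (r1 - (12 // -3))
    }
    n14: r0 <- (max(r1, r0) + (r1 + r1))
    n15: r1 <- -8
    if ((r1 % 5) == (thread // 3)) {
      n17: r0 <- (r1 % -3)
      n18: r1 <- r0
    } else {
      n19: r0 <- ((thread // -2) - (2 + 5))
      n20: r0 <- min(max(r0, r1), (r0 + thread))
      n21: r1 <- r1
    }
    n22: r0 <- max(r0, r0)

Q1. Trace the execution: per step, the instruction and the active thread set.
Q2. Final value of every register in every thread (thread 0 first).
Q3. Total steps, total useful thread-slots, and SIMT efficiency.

step 0: eval ((1 % -2) == -3)        1111111111111111
step 1: r0 <- ((6 % 3) - (-3 + -2))  1111111111111111
step 2: r1 <- (thread - (r1 % 5))    1111111111111111
step 3: r0 <- max(r0, 1)             1111111111111111
step 4: eval (r1 <= 6)               1111111111111111
step 5: r1 <- (r1 // -3)             1111111110000000
step 6: r0 <- (4 + -8)               1111111110000000
step 7: r0 <- max((thread * 0), (thread + r1)) 1111111110000000
step 8: r1 <- (-4 - (thread - thread)) 0000000001111111
step 9: r1 <- 8                      0000000001111111
step 10: r0 <- (r1 - (12 // -3))      0000000001111111
step 11: r0 <- (max(r1, r0) + (r1 + r1)) 1111111111111111
step 12: r1 <- -8                     1111111111111111
step 13: eval ((r1 % 5) == (thread // 3)) 1111111111111111
step 14: r0 <- (r1 % -3)              0000001110000000
step 15: r1 <- r0                     0000001110000000
step 16: r0 <- ((thread // -2) - (2 + 5)) 1111110001111111
step 17: r0 <- min(max(r0, r1), (r0 + thread)) 1111110001111111
step 18: r1 <- r1                     1111110001111111
step 19: r0 <- max(r0, r0)            1111111111111111

Answer: 20 steps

r1: -8,-8,-8,-8,-8,-8,-2,-2,-2,-8,-8,-8,-8,-8,-8,-8
r0: -7,-8,-8,-8,-8,-8,-2,-2,-2,-8,-8,-8,-8,-8,-8,-8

steps = 20; useful = 237; efficiency = 237/320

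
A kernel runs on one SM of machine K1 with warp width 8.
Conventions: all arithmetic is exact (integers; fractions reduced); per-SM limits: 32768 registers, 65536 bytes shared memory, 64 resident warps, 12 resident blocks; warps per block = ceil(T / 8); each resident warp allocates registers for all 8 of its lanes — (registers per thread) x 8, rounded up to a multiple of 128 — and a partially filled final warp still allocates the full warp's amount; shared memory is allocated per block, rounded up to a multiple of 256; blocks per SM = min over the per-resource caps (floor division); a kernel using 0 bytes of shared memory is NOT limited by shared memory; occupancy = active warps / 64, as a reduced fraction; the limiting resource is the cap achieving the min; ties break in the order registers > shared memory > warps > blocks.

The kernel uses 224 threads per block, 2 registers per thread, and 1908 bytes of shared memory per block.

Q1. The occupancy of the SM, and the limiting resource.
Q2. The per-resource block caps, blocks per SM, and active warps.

Answer: occupancy 7/8, limited by warps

registers: 9 blocks
shared memory: 32 blocks
warps: 2 blocks
blocks: 12 blocks

Answer: 2 blocks, 56 active warps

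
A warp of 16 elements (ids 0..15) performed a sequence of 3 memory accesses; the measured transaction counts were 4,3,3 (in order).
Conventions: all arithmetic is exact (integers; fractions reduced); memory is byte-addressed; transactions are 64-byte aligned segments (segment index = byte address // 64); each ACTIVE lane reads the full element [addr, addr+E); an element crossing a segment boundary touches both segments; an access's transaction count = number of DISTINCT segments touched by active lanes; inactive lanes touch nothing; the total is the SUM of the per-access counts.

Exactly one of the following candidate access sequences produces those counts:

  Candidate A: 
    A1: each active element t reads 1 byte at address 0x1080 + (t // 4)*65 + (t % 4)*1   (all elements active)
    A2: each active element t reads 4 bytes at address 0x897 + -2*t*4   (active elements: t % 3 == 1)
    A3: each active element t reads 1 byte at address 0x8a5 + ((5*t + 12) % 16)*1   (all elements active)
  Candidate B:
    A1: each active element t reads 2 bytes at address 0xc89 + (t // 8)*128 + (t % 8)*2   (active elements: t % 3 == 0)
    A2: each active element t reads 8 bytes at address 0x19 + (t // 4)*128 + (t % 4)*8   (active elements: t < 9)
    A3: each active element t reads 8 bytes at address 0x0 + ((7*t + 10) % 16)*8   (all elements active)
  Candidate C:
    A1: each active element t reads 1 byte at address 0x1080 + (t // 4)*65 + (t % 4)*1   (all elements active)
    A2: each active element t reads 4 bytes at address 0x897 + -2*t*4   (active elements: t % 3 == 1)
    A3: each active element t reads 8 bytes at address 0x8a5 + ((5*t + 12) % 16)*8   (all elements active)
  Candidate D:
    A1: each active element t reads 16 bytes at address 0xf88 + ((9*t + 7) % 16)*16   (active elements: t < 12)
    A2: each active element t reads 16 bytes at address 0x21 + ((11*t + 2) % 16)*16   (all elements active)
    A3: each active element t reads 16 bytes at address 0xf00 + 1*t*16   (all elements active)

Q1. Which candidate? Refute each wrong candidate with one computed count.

A: A3 gives 1 transaction, not 3
B: A1 gives 2 transactions, not 4
D: A1 gives 5 transactions, not 4
C: all counts match (4,3,3)

Answer: C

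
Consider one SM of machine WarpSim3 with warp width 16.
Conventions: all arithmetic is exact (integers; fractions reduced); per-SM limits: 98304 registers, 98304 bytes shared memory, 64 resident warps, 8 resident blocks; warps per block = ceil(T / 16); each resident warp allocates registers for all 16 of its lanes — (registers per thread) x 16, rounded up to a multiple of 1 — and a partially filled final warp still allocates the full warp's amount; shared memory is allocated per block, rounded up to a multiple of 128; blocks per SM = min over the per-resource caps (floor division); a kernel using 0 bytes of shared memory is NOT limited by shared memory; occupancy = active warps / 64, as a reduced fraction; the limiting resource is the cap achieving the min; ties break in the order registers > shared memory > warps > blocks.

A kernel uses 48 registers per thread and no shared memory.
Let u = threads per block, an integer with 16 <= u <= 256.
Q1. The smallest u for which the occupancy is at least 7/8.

Answer: u = 97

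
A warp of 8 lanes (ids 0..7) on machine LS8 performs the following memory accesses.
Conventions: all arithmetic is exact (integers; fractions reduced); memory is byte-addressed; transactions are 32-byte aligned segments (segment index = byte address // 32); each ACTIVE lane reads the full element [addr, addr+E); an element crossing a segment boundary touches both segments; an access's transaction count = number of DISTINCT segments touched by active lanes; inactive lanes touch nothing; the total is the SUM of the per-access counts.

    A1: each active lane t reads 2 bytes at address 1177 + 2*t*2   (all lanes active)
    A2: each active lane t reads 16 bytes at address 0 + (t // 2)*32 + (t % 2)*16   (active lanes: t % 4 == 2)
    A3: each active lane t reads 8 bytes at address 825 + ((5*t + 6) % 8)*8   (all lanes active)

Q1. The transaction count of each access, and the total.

A1: 2 transactions
A2: 2 transactions
A3: 3 transactions

Answer: 2,2,3; total 7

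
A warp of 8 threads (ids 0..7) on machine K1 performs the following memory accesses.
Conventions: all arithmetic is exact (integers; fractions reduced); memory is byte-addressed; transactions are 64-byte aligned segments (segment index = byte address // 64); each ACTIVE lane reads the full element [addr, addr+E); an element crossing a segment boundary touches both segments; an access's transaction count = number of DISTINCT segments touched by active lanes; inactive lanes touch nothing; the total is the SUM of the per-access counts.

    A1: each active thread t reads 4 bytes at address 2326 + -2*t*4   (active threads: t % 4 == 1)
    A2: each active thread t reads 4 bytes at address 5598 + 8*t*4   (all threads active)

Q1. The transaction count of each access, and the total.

A1: 2 transactions
A2: 5 transactions

Answer: 2,5; total 7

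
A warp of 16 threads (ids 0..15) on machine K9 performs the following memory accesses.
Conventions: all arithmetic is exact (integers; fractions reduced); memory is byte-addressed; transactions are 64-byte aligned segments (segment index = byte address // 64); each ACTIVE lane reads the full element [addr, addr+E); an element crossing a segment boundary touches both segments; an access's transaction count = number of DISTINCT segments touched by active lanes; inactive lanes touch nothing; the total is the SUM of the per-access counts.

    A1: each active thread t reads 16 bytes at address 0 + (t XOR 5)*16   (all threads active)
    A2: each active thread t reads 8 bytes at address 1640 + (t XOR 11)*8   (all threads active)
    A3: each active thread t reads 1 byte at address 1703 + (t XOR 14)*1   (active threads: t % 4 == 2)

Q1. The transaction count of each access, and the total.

A1: 4 transactions
A2: 3 transactions
A3: 1 transaction

Answer: 4,3,1; total 8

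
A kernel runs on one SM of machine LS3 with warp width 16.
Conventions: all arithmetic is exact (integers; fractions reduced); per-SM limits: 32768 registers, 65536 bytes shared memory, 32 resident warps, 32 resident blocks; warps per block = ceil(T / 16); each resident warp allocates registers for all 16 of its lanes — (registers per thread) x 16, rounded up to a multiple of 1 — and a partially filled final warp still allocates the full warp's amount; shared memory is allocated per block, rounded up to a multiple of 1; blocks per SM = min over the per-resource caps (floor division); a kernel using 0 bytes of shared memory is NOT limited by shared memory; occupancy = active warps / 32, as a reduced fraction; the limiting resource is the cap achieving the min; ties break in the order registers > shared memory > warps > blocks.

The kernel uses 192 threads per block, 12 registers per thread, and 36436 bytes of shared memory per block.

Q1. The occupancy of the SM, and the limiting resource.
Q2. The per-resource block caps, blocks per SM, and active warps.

Answer: occupancy 3/8, limited by shared memory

registers: 14 blocks
shared memory: 1 block
warps: 2 blocks
blocks: 32 blocks

Answer: 1 block, 12 active warps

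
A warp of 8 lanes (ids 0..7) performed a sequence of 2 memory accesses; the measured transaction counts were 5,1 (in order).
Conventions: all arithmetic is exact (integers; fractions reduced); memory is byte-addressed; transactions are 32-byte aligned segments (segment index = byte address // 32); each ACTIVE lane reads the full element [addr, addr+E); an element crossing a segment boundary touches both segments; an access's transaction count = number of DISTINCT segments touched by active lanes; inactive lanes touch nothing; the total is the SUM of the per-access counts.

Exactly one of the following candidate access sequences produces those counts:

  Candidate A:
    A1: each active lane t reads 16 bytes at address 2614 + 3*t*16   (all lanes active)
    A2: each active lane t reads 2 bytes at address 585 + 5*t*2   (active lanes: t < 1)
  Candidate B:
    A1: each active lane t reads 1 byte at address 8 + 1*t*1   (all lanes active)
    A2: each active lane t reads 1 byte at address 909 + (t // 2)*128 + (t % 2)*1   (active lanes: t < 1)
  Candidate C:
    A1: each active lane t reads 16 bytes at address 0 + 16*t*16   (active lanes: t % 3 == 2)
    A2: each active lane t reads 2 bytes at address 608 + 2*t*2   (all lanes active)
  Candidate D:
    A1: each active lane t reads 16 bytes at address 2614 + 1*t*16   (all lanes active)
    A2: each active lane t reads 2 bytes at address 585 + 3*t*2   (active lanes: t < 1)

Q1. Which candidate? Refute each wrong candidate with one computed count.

A: A1 gives 12 transactions, not 5
B: A1 gives 1 transaction, not 5
C: A1 gives 2 transactions, not 5
D: all counts match (5,1)

Answer: D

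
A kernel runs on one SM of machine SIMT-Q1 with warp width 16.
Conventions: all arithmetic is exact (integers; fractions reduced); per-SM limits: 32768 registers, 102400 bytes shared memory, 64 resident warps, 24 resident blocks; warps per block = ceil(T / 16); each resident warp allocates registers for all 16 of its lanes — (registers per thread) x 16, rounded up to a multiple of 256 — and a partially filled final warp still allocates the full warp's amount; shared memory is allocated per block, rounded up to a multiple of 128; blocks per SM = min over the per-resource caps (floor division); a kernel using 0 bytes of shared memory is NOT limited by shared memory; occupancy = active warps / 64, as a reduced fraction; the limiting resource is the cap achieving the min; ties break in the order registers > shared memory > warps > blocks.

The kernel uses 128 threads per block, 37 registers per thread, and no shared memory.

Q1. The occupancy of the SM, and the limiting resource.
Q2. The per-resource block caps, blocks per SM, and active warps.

Answer: occupancy 5/8, limited by registers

registers: 5 blocks
shared memory: no limit (kernel uses none)
warps: 8 blocks
blocks: 24 blocks

Answer: 5 blocks, 40 active warps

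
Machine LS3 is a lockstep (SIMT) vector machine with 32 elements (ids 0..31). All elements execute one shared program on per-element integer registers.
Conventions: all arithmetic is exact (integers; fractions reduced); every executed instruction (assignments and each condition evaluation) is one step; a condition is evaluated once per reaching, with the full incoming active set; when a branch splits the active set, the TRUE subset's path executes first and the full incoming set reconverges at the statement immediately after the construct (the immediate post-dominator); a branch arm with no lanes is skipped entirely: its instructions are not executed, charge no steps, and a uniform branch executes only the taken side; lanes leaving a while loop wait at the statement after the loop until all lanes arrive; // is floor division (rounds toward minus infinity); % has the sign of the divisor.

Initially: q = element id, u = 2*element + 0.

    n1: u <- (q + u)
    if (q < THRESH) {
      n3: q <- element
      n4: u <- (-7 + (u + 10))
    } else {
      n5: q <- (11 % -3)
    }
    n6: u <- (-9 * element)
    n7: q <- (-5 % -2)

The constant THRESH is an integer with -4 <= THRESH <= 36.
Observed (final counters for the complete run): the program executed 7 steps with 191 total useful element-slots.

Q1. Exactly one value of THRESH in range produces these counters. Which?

Answer: THRESH = 31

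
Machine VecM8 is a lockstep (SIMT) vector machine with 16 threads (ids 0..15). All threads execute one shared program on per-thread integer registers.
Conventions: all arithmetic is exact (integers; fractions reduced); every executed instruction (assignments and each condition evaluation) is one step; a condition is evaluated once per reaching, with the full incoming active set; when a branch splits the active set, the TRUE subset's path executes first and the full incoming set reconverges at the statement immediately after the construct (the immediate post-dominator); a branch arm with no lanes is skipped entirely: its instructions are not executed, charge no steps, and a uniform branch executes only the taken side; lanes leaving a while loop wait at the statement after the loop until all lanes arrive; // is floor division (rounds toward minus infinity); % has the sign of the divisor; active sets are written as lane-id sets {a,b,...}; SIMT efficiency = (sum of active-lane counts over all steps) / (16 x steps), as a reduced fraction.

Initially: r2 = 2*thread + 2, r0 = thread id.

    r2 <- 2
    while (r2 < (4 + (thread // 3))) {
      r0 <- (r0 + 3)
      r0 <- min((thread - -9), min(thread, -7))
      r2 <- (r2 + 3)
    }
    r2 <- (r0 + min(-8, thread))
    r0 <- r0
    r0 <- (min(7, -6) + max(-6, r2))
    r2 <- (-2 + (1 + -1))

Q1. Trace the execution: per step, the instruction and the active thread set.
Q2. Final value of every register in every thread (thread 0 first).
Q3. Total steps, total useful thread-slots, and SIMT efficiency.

step 0: r2 <- 2                      {0,1,2,3,4,5,6,7,8,9,10,11,12,13,14,15}
step 1: eval (r2 < (4 + (thread // 3))) {0,1,2,3,4,5,6,7,8,9,10,11,12,13,14,15}
step 2: r0 <- (r0 + 3)               {0,1,2,3,4,5,6,7,8,9,10,11,12,13,14,15}
step 3: r0 <- min((thread - -9), min(thread, -7)) {0,1,2,3,4,5,6,7,8,9,10,11,12,13,14,15}
step 4: r2 <- (r2 + 3)               {0,1,2,3,4,5,6,7,8,9,10,11,12,13,14,15}
step 5: eval (r2 < (4 + (thread // 3))) {0,1,2,3,4,5,6,7,8,9,10,11,12,13,14,15}
step 6: r0 <- (r0 + 3)               {6,7,8,9,10,11,12,13,14,15}
step 7: r0 <- min((thread - -9), min(thread, -7)) {6,7,8,9,10,11,12,13,14,15}
step 8: r2 <- (r2 + 3)               {6,7,8,9,10,11,12,13,14,15}
step 9: eval (r2 < (4 + (thread // 3))) {6,7,8,9,10,11,12,13,14,15}
step 10: r0 <- (r0 + 3)               {15}
step 11: r0 <- min((thread - -9), min(thread, -7)) {15}
step 12: r2 <- (r2 + 3)               {15}
step 13: eval (r2 < (4 + (thread // 3))) {15}
step 14: r2 <- (r0 + min(-8, thread)) {0,1,2,3,4,5,6,7,8,9,10,11,12,13,14,15}
step 15: r0 <- r0                     {0,1,2,3,4,5,6,7,8,9,10,11,12,13,14,15}
step 16: r0 <- (min(7, -6) + max(-6, r2)) {0,1,2,3,4,5,6,7,8,9,10,11,12,13,14,15}
step 17: r2 <- (-2 + (1 + -1))        {0,1,2,3,4,5,6,7,8,9,10,11,12,13,14,15}

Answer: 18 steps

r2: -2,-2,-2,-2,-2,-2,-2,-2,-2,-2,-2,-2,-2,-2,-2,-2
r0: -12,-12,-12,-12,-12,-12,-12,-12,-12,-12,-12,-12,-12,-12,-12,-12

steps = 18; useful = 204; efficiency = 204/288 = 17/24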